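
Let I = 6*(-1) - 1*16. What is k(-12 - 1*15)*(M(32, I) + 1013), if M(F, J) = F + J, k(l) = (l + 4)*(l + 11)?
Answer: 376464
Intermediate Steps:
I = -22 (I = -6 - 16 = -22)
k(l) = (4 + l)*(11 + l)
k(-12 - 1*15)*(M(32, I) + 1013) = (44 + (-12 - 1*15)² + 15*(-12 - 1*15))*((32 - 22) + 1013) = (44 + (-12 - 15)² + 15*(-12 - 15))*(10 + 1013) = (44 + (-27)² + 15*(-27))*1023 = (44 + 729 - 405)*1023 = 368*1023 = 376464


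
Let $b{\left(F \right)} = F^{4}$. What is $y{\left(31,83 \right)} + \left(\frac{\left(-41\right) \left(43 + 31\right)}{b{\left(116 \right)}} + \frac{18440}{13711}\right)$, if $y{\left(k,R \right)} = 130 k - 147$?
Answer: $\frac{4821574435532317}{1241283813248} \approx 3884.3$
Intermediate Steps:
$y{\left(k,R \right)} = -147 + 130 k$
$y{\left(31,83 \right)} + \left(\frac{\left(-41\right) \left(43 + 31\right)}{b{\left(116 \right)}} + \frac{18440}{13711}\right) = \left(-147 + 130 \cdot 31\right) + \left(\frac{\left(-41\right) \left(43 + 31\right)}{116^{4}} + \frac{18440}{13711}\right) = \left(-147 + 4030\right) + \left(\frac{\left(-41\right) 74}{181063936} + 18440 \cdot \frac{1}{13711}\right) = 3883 + \left(\left(-3034\right) \frac{1}{181063936} + \frac{18440}{13711}\right) = 3883 + \left(- \frac{1517}{90531968} + \frac{18440}{13711}\right) = 3883 + \frac{1669388690333}{1241283813248} = \frac{4821574435532317}{1241283813248}$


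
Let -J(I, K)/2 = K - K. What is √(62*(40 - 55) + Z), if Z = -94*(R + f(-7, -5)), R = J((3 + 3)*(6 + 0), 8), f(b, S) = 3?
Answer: 2*I*√303 ≈ 34.814*I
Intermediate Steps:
J(I, K) = 0 (J(I, K) = -2*(K - K) = -2*0 = 0)
R = 0
Z = -282 (Z = -94*(0 + 3) = -94*3 = -282)
√(62*(40 - 55) + Z) = √(62*(40 - 55) - 282) = √(62*(-15) - 282) = √(-930 - 282) = √(-1212) = 2*I*√303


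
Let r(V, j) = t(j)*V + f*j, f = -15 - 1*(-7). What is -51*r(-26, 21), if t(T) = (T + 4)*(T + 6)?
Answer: 903618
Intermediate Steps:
t(T) = (4 + T)*(6 + T)
f = -8 (f = -15 + 7 = -8)
r(V, j) = -8*j + V*(24 + j² + 10*j) (r(V, j) = (24 + j² + 10*j)*V - 8*j = V*(24 + j² + 10*j) - 8*j = -8*j + V*(24 + j² + 10*j))
-51*r(-26, 21) = -51*(-8*21 - 26*(24 + 21² + 10*21)) = -51*(-168 - 26*(24 + 441 + 210)) = -51*(-168 - 26*675) = -51*(-168 - 17550) = -51*(-17718) = 903618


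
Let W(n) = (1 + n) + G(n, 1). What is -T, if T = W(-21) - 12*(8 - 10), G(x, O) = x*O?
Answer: 17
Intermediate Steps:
G(x, O) = O*x
W(n) = 1 + 2*n (W(n) = (1 + n) + 1*n = (1 + n) + n = 1 + 2*n)
T = -17 (T = (1 + 2*(-21)) - 12*(8 - 10) = (1 - 42) - 12*(-2) = -41 - 1*(-24) = -41 + 24 = -17)
-T = -1*(-17) = 17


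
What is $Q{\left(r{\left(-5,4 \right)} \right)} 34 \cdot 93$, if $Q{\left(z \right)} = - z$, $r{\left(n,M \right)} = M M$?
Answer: $-50592$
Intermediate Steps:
$r{\left(n,M \right)} = M^{2}$
$Q{\left(r{\left(-5,4 \right)} \right)} 34 \cdot 93 = - 4^{2} \cdot 34 \cdot 93 = \left(-1\right) 16 \cdot 34 \cdot 93 = \left(-16\right) 34 \cdot 93 = \left(-544\right) 93 = -50592$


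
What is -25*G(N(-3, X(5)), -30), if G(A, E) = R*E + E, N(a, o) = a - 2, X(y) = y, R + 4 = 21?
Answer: 13500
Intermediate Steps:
R = 17 (R = -4 + 21 = 17)
N(a, o) = -2 + a
G(A, E) = 18*E (G(A, E) = 17*E + E = 18*E)
-25*G(N(-3, X(5)), -30) = -450*(-30) = -25*(-540) = 13500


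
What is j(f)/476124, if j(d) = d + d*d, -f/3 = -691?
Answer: 716567/79354 ≈ 9.0300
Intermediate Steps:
f = 2073 (f = -3*(-691) = 2073)
j(d) = d + d**2
j(f)/476124 = (2073*(1 + 2073))/476124 = (2073*2074)*(1/476124) = 4299402*(1/476124) = 716567/79354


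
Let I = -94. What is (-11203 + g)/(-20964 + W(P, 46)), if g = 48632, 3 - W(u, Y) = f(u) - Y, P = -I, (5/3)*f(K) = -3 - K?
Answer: -187145/104284 ≈ -1.7946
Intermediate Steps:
f(K) = -9/5 - 3*K/5 (f(K) = 3*(-3 - K)/5 = -9/5 - 3*K/5)
P = 94 (P = -1*(-94) = 94)
W(u, Y) = 24/5 + Y + 3*u/5 (W(u, Y) = 3 - ((-9/5 - 3*u/5) - Y) = 3 - (-9/5 - Y - 3*u/5) = 3 + (9/5 + Y + 3*u/5) = 24/5 + Y + 3*u/5)
(-11203 + g)/(-20964 + W(P, 46)) = (-11203 + 48632)/(-20964 + (24/5 + 46 + (3/5)*94)) = 37429/(-20964 + (24/5 + 46 + 282/5)) = 37429/(-20964 + 536/5) = 37429/(-104284/5) = 37429*(-5/104284) = -187145/104284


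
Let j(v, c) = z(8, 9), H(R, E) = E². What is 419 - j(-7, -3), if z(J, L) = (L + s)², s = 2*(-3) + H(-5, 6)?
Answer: -1102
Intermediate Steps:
s = 30 (s = 2*(-3) + 6² = -6 + 36 = 30)
z(J, L) = (30 + L)² (z(J, L) = (L + 30)² = (30 + L)²)
j(v, c) = 1521 (j(v, c) = (30 + 9)² = 39² = 1521)
419 - j(-7, -3) = 419 - 1*1521 = 419 - 1521 = -1102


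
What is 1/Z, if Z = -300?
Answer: -1/300 ≈ -0.0033333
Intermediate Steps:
1/Z = 1/(-300) = -1/300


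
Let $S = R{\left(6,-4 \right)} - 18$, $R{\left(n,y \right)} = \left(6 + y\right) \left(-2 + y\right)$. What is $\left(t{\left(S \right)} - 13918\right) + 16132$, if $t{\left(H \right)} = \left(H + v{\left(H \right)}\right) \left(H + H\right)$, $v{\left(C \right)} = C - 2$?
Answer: $5934$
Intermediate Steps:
$v{\left(C \right)} = -2 + C$
$R{\left(n,y \right)} = \left(-2 + y\right) \left(6 + y\right)$
$S = -30$ ($S = \left(-12 + \left(-4\right)^{2} + 4 \left(-4\right)\right) - 18 = \left(-12 + 16 - 16\right) - 18 = -12 - 18 = -30$)
$t{\left(H \right)} = 2 H \left(-2 + 2 H\right)$ ($t{\left(H \right)} = \left(H + \left(-2 + H\right)\right) \left(H + H\right) = \left(-2 + 2 H\right) 2 H = 2 H \left(-2 + 2 H\right)$)
$\left(t{\left(S \right)} - 13918\right) + 16132 = \left(4 \left(-30\right) \left(-1 - 30\right) - 13918\right) + 16132 = \left(4 \left(-30\right) \left(-31\right) - 13918\right) + 16132 = \left(3720 - 13918\right) + 16132 = -10198 + 16132 = 5934$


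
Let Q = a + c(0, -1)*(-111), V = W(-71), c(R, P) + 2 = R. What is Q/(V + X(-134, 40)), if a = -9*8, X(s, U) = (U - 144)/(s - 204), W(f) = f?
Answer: -1950/919 ≈ -2.1219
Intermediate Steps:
c(R, P) = -2 + R
X(s, U) = (-144 + U)/(-204 + s)
V = -71
a = -72
Q = 150 (Q = -72 + (-2 + 0)*(-111) = -72 - 2*(-111) = -72 + 222 = 150)
Q/(V + X(-134, 40)) = 150/(-71 + (-144 + 40)/(-204 - 134)) = 150/(-71 - 104/(-338)) = 150/(-71 - 1/338*(-104)) = 150/(-71 + 4/13) = 150/(-919/13) = 150*(-13/919) = -1950/919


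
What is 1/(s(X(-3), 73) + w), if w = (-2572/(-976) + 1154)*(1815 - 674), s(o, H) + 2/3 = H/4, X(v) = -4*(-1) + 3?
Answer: 183/241512127 ≈ 7.5773e-7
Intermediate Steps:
X(v) = 7 (X(v) = 4 + 3 = 7)
s(o, H) = -⅔ + H/4
w = 322011879/244 (w = (-2572*(-1/976) + 1154)*1141 = (643/244 + 1154)*1141 = (282219/244)*1141 = 322011879/244 ≈ 1.3197e+6)
1/(s(X(-3), 73) + w) = 1/((-⅔ + (¼)*73) + 322011879/244) = 1/((-⅔ + 73/4) + 322011879/244) = 1/(211/12 + 322011879/244) = 1/(241512127/183) = 183/241512127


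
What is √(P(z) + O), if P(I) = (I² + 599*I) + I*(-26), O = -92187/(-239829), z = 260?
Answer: √1384139950636867/79943 ≈ 465.38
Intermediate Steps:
O = 30729/79943 (O = -92187*(-1/239829) = 30729/79943 ≈ 0.38439)
P(I) = I² + 573*I (P(I) = (I² + 599*I) - 26*I = I² + 573*I)
√(P(z) + O) = √(260*(573 + 260) + 30729/79943) = √(260*833 + 30729/79943) = √(216580 + 30729/79943) = √(17314085669/79943) = √1384139950636867/79943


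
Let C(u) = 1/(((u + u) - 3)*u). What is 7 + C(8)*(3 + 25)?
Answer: 189/26 ≈ 7.2692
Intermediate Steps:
C(u) = 1/(u*(-3 + 2*u)) (C(u) = 1/((2*u - 3)*u) = 1/((-3 + 2*u)*u) = 1/(u*(-3 + 2*u)))
7 + C(8)*(3 + 25) = 7 + (1/(8*(-3 + 2*8)))*(3 + 25) = 7 + (1/(8*(-3 + 16)))*28 = 7 + ((1/8)/13)*28 = 7 + ((1/8)*(1/13))*28 = 7 + (1/104)*28 = 7 + 7/26 = 189/26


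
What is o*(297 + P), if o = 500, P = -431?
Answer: -67000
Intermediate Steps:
o*(297 + P) = 500*(297 - 431) = 500*(-134) = -67000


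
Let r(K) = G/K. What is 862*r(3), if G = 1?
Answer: 862/3 ≈ 287.33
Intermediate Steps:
r(K) = 1/K
862*r(3) = 862/3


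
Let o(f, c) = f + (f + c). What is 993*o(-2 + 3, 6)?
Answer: 7944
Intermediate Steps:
o(f, c) = c + 2*f (o(f, c) = f + (c + f) = c + 2*f)
993*o(-2 + 3, 6) = 993*(6 + 2*(-2 + 3)) = 993*(6 + 2*1) = 993*(6 + 2) = 993*8 = 7944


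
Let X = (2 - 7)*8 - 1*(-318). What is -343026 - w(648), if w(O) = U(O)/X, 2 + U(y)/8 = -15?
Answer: -47680546/139 ≈ -3.4303e+5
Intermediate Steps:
U(y) = -136 (U(y) = -16 + 8*(-15) = -16 - 120 = -136)
X = 278 (X = -5*8 + 318 = -40 + 318 = 278)
w(O) = -68/139 (w(O) = -136/278 = -136*1/278 = -68/139)
-343026 - w(648) = -343026 - 1*(-68/139) = -343026 + 68/139 = -47680546/139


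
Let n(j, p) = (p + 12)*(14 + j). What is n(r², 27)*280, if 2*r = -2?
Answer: 163800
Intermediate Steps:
r = -1 (r = (½)*(-2) = -1)
n(j, p) = (12 + p)*(14 + j)
n(r², 27)*280 = (168 + 12*(-1)² + 14*27 + (-1)²*27)*280 = (168 + 12*1 + 378 + 1*27)*280 = (168 + 12 + 378 + 27)*280 = 585*280 = 163800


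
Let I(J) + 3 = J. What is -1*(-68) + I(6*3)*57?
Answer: 923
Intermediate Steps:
I(J) = -3 + J
-1*(-68) + I(6*3)*57 = -1*(-68) + (-3 + 6*3)*57 = 68 + (-3 + 18)*57 = 68 + 15*57 = 68 + 855 = 923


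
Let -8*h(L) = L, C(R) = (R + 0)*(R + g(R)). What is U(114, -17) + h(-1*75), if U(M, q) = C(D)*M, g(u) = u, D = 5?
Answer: 45675/8 ≈ 5709.4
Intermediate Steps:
C(R) = 2*R**2 (C(R) = (R + 0)*(R + R) = R*(2*R) = 2*R**2)
h(L) = -L/8
U(M, q) = 50*M (U(M, q) = (2*5**2)*M = (2*25)*M = 50*M)
U(114, -17) + h(-1*75) = 50*114 - (-1)*75/8 = 5700 - 1/8*(-75) = 5700 + 75/8 = 45675/8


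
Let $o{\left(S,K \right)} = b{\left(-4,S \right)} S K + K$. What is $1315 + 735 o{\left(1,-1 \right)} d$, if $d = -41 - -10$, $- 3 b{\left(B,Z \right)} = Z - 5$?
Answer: $54480$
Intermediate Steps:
$b{\left(B,Z \right)} = \frac{5}{3} - \frac{Z}{3}$ ($b{\left(B,Z \right)} = - \frac{Z - 5}{3} = - \frac{-5 + Z}{3} = \frac{5}{3} - \frac{Z}{3}$)
$o{\left(S,K \right)} = K + K S \left(\frac{5}{3} - \frac{S}{3}\right)$ ($o{\left(S,K \right)} = \left(\frac{5}{3} - \frac{S}{3}\right) S K + K = S \left(\frac{5}{3} - \frac{S}{3}\right) K + K = K S \left(\frac{5}{3} - \frac{S}{3}\right) + K = K + K S \left(\frac{5}{3} - \frac{S}{3}\right)$)
$d = -31$ ($d = -41 + 10 = -31$)
$1315 + 735 o{\left(1,-1 \right)} d = 1315 + 735 \left(- \frac{1}{3}\right) \left(-1\right) \left(-3 + 1 \left(-5 + 1\right)\right) \left(-31\right) = 1315 + 735 \left(- \frac{1}{3}\right) \left(-1\right) \left(-3 + 1 \left(-4\right)\right) \left(-31\right) = 1315 + 735 \left(- \frac{1}{3}\right) \left(-1\right) \left(-3 - 4\right) \left(-31\right) = 1315 + 735 \left(- \frac{1}{3}\right) \left(-1\right) \left(-7\right) \left(-31\right) = 1315 + 735 \left(\left(- \frac{7}{3}\right) \left(-31\right)\right) = 1315 + 735 \cdot \frac{217}{3} = 1315 + 53165 = 54480$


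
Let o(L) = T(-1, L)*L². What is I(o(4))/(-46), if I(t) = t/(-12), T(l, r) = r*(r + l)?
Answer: 8/23 ≈ 0.34783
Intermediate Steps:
T(l, r) = r*(l + r)
o(L) = L³*(-1 + L) (o(L) = (L*(-1 + L))*L² = L³*(-1 + L))
I(t) = -t/12 (I(t) = t*(-1/12) = -t/12)
I(o(4))/(-46) = -4³*(-1 + 4)/12/(-46) = -16*3/3*(-1/46) = -1/12*192*(-1/46) = -16*(-1/46) = 8/23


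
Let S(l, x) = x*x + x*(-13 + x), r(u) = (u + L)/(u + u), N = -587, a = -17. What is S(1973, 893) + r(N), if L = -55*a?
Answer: 929390469/587 ≈ 1.5833e+6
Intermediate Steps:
L = 935 (L = -55*(-17) = 935)
r(u) = (935 + u)/(2*u) (r(u) = (u + 935)/(u + u) = (935 + u)/((2*u)) = (935 + u)*(1/(2*u)) = (935 + u)/(2*u))
S(l, x) = x**2 + x*(-13 + x)
S(1973, 893) + r(N) = 893*(-13 + 2*893) + (1/2)*(935 - 587)/(-587) = 893*(-13 + 1786) + (1/2)*(-1/587)*348 = 893*1773 - 174/587 = 1583289 - 174/587 = 929390469/587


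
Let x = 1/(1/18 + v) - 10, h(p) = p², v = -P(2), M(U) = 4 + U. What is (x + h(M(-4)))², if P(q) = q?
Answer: 135424/1225 ≈ 110.55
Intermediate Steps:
v = -2 (v = -1*2 = -2)
x = -368/35 (x = 1/(1/18 - 2) - 10 = 1/(-35/18) - 10 = -18/35 - 10 = -368/35 ≈ -10.514)
(x + h(M(-4)))² = (-368/35 + (4 - 4)²)² = (-368/35 + 0²)² = (-368/35 + 0)² = (-368/35)² = 135424/1225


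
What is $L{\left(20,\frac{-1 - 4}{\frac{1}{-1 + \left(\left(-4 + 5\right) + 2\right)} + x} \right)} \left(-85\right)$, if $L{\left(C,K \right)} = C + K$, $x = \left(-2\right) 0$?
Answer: $-850$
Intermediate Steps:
$x = 0$
$L{\left(20,\frac{-1 - 4}{\frac{1}{-1 + \left(\left(-4 + 5\right) + 2\right)} + x} \right)} \left(-85\right) = \left(20 + \frac{-1 - 4}{\frac{1}{-1 + \left(\left(-4 + 5\right) + 2\right)} + 0}\right) \left(-85\right) = \left(20 + \frac{1}{\frac{1}{-1 + \left(1 + 2\right)} + 0} \left(-5\right)\right) \left(-85\right) = \left(20 + \frac{1}{\frac{1}{-1 + 3} + 0} \left(-5\right)\right) \left(-85\right) = \left(20 + \frac{1}{\frac{1}{2} + 0} \left(-5\right)\right) \left(-85\right) = \left(20 + \frac{1}{\frac{1}{2}} \left(-5\right)\right) \left(-85\right) = \left(20 + 2 \left(-5\right)\right) \left(-85\right) = \left(20 - 10\right) \left(-85\right) = 10 \left(-85\right) = -850$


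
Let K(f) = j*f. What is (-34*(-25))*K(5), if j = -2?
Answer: -8500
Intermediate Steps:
K(f) = -2*f
(-34*(-25))*K(5) = (-34*(-25))*(-2*5) = 850*(-10) = -8500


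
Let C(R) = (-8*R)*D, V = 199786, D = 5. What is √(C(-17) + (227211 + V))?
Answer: √427677 ≈ 653.97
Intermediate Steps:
C(R) = -40*R (C(R) = -8*R*5 = -40*R)
√(C(-17) + (227211 + V)) = √(-40*(-17) + (227211 + 199786)) = √(680 + 426997) = √427677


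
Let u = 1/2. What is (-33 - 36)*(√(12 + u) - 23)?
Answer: 1587 - 345*√2/2 ≈ 1343.0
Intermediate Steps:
u = ½ ≈ 0.50000
(-33 - 36)*(√(12 + u) - 23) = (-33 - 36)*(√(12 + ½) - 23) = -69*(√(25/2) - 23) = -69*(5*√2/2 - 23) = -69*(-23 + 5*√2/2) = 1587 - 345*√2/2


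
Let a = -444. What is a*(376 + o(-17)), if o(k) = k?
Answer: -159396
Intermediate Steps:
a*(376 + o(-17)) = -444*(376 - 17) = -444*359 = -159396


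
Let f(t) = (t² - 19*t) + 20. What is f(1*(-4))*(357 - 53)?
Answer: 34048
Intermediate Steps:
f(t) = 20 + t² - 19*t
f(1*(-4))*(357 - 53) = (20 + (1*(-4))² - 19*(-4))*(357 - 53) = (20 + (-4)² - 19*(-4))*304 = (20 + 16 + 76)*304 = 112*304 = 34048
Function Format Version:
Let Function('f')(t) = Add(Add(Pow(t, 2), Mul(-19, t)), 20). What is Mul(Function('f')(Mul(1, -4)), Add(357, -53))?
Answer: 34048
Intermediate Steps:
Function('f')(t) = Add(20, Pow(t, 2), Mul(-19, t))
Mul(Function('f')(Mul(1, -4)), Add(357, -53)) = Mul(Add(20, Pow(Mul(1, -4), 2), Mul(-19, Mul(1, -4))), Add(357, -53)) = Mul(Add(20, Pow(-4, 2), Mul(-19, -4)), 304) = Mul(Add(20, 16, 76), 304) = Mul(112, 304) = 34048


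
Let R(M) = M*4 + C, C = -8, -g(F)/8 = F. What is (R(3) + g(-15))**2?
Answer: 15376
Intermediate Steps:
g(F) = -8*F
R(M) = -8 + 4*M (R(M) = M*4 - 8 = 4*M - 8 = -8 + 4*M)
(R(3) + g(-15))**2 = ((-8 + 4*3) - 8*(-15))**2 = ((-8 + 12) + 120)**2 = (4 + 120)**2 = 124**2 = 15376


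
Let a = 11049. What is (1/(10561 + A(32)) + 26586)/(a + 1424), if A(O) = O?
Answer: 281625499/132126489 ≈ 2.1315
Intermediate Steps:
(1/(10561 + A(32)) + 26586)/(a + 1424) = (1/(10561 + 32) + 26586)/(11049 + 1424) = (1/10593 + 26586)/12473 = (1/10593 + 26586)*(1/12473) = (281625499/10593)*(1/12473) = 281625499/132126489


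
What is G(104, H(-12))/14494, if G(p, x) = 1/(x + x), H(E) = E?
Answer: -1/347856 ≈ -2.8748e-6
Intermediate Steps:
G(p, x) = 1/(2*x)
G(104, H(-12))/14494 = ((½)/(-12))/14494 = ((½)*(-1/12))*(1/14494) = -1/24*1/14494 = -1/347856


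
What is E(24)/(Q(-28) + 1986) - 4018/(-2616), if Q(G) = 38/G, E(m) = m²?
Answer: 66367777/36342780 ≈ 1.8262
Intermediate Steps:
E(24)/(Q(-28) + 1986) - 4018/(-2616) = 24²/(38/(-28) + 1986) - 4018/(-2616) = 576/(38*(-1/28) + 1986) - 4018*(-1/2616) = 576/(-19/14 + 1986) + 2009/1308 = 576/(27785/14) + 2009/1308 = 576*(14/27785) + 2009/1308 = 8064/27785 + 2009/1308 = 66367777/36342780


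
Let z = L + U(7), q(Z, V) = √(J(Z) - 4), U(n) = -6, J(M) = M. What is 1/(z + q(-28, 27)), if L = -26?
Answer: -1/33 - I*√2/264 ≈ -0.030303 - 0.0053569*I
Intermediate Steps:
q(Z, V) = √(-4 + Z) (q(Z, V) = √(Z - 4) = √(-4 + Z))
z = -32 (z = -26 - 6 = -32)
1/(z + q(-28, 27)) = 1/(-32 + √(-4 - 28)) = 1/(-32 + √(-32)) = 1/(-32 + 4*I*√2)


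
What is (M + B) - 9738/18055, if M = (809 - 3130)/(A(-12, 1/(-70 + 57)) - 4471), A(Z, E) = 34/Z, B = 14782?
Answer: 7164091732226/484650365 ≈ 14782.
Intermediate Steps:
M = 13926/26843 (M = (809 - 3130)/(34/(-12) - 4471) = -2321/(34*(-1/12) - 4471) = -2321/(-17/6 - 4471) = -2321/(-26843/6) = -2321*(-6/26843) = 13926/26843 ≈ 0.51879)
(M + B) - 9738/18055 = (13926/26843 + 14782) - 9738/18055 = 396807152/26843 - 9738*1/18055 = 396807152/26843 - 9738/18055 = 7164091732226/484650365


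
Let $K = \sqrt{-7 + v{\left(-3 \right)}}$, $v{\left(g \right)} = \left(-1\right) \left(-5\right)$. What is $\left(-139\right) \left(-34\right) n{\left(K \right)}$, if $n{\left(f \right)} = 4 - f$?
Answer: $18904 - 4726 i \sqrt{2} \approx 18904.0 - 6683.6 i$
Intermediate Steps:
$v{\left(g \right)} = 5$
$K = i \sqrt{2}$ ($K = \sqrt{-7 + 5} = \sqrt{-2} = i \sqrt{2} \approx 1.4142 i$)
$\left(-139\right) \left(-34\right) n{\left(K \right)} = \left(-139\right) \left(-34\right) \left(4 - i \sqrt{2}\right) = 4726 \left(4 - i \sqrt{2}\right) = 18904 - 4726 i \sqrt{2}$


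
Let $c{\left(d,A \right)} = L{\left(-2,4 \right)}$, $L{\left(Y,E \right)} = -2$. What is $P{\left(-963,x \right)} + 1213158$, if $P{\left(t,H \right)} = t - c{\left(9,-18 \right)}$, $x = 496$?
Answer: $1212197$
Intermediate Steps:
$c{\left(d,A \right)} = -2$
$P{\left(t,H \right)} = 2 + t$ ($P{\left(t,H \right)} = t - -2 = t + 2 = 2 + t$)
$P{\left(-963,x \right)} + 1213158 = \left(2 - 963\right) + 1213158 = -961 + 1213158 = 1212197$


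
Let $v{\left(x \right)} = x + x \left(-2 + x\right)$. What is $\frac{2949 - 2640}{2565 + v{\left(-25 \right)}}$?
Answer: $\frac{309}{3215} \approx 0.096112$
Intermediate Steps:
$\frac{2949 - 2640}{2565 + v{\left(-25 \right)}} = \frac{2949 - 2640}{2565 - 25 \left(-1 - 25\right)} = \frac{2949 - 2640}{2565 - -650} = \frac{2949 - 2640}{2565 + 650} = \frac{309}{3215}$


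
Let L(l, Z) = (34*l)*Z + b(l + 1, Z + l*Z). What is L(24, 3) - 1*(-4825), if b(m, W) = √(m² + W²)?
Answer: 7273 + 25*√10 ≈ 7352.1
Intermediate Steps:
b(m, W) = √(W² + m²)
L(l, Z) = √((1 + l)² + (Z + Z*l)²) + 34*Z*l (L(l, Z) = (34*l)*Z + √((Z + l*Z)² + (l + 1)²) = 34*Z*l + √((Z + Z*l)² + (1 + l)²) = 34*Z*l + √((1 + l)² + (Z + Z*l)²) = √((1 + l)² + (Z + Z*l)²) + 34*Z*l)
L(24, 3) - 1*(-4825) = (√((1 + 24)²*(1 + 3²)) + 34*3*24) - 1*(-4825) = (√(25²*(1 + 9)) + 2448) + 4825 = (√(625*10) + 2448) + 4825 = (√6250 + 2448) + 4825 = (25*√10 + 2448) + 4825 = (2448 + 25*√10) + 4825 = 7273 + 25*√10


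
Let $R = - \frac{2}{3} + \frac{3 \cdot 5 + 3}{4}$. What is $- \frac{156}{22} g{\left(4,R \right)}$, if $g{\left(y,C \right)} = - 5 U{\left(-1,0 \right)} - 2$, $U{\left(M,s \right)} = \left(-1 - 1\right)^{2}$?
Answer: $156$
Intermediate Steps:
$U{\left(M,s \right)} = 4$ ($U{\left(M,s \right)} = \left(-2\right)^{2} = 4$)
$R = \frac{23}{6}$ ($R = \left(-2\right) \frac{1}{3} + \left(15 + 3\right) \frac{1}{4} = - \frac{2}{3} + 18 \cdot \frac{1}{4} = - \frac{2}{3} + \frac{9}{2} = \frac{23}{6} \approx 3.8333$)
$g{\left(y,C \right)} = -22$ ($g{\left(y,C \right)} = \left(-5\right) 4 - 2 = -20 - 2 = -22$)
$- \frac{156}{22} g{\left(4,R \right)} = - \frac{156}{22} \left(-22\right) = \left(-156\right) \frac{1}{22} \left(-22\right) = \left(- \frac{78}{11}\right) \left(-22\right) = 156$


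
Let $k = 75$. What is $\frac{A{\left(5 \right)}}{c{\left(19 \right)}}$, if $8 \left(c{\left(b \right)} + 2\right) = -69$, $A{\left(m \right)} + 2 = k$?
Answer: $- \frac{584}{85} \approx -6.8706$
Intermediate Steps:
$A{\left(m \right)} = 73$ ($A{\left(m \right)} = -2 + 75 = 73$)
$c{\left(b \right)} = - \frac{85}{8}$ ($c{\left(b \right)} = -2 + \frac{1}{8} \left(-69\right) = -2 - \frac{69}{8} = - \frac{85}{8}$)
$\frac{A{\left(5 \right)}}{c{\left(19 \right)}} = \frac{73}{- \frac{85}{8}} = 73 \left(- \frac{8}{85}\right) = - \frac{584}{85}$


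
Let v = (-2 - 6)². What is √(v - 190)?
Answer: 3*I*√14 ≈ 11.225*I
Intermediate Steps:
v = 64 (v = (-8)² = 64)
√(v - 190) = √(64 - 190) = √(-126) = 3*I*√14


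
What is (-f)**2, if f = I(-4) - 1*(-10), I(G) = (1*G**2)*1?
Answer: 676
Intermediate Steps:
I(G) = G**2 (I(G) = G**2*1 = G**2)
f = 26 (f = (-4)**2 - 1*(-10) = 16 + 10 = 26)
(-f)**2 = (-1*26)**2 = (-26)**2 = 676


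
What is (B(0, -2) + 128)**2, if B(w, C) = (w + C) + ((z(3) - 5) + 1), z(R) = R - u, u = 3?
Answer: 14884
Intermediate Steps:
z(R) = -3 + R (z(R) = R - 1*3 = R - 3 = -3 + R)
B(w, C) = -4 + C + w (B(w, C) = (w + C) + (((-3 + 3) - 5) + 1) = (C + w) + ((0 - 5) + 1) = (C + w) + (-5 + 1) = (C + w) - 4 = -4 + C + w)
(B(0, -2) + 128)**2 = ((-4 - 2 + 0) + 128)**2 = (-6 + 128)**2 = 122**2 = 14884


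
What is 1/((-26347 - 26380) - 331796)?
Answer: -1/384523 ≈ -2.6006e-6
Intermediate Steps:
1/((-26347 - 26380) - 331796) = 1/(-52727 - 331796) = 1/(-384523) = -1/384523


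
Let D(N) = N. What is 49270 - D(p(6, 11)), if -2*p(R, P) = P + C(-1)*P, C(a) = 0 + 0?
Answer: 98551/2 ≈ 49276.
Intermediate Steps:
C(a) = 0
p(R, P) = -P/2 (p(R, P) = -(P + 0*P)/2 = -(P + 0)/2 = -P/2)
49270 - D(p(6, 11)) = 49270 - (-1)*11/2 = 49270 - 1*(-11/2) = 49270 + 11/2 = 98551/2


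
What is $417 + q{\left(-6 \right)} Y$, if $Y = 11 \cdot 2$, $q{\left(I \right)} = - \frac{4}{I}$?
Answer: $\frac{1295}{3} \approx 431.67$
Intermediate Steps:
$Y = 22$
$417 + q{\left(-6 \right)} Y = 417 + - \frac{4}{-6} \cdot 22 = 417 + \left(-4\right) \left(- \frac{1}{6}\right) 22 = 417 + \frac{2}{3} \cdot 22 = 417 + \frac{44}{3} = \frac{1295}{3}$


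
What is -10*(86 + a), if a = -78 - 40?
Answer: 320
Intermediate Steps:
a = -118
-10*(86 + a) = -10*(86 - 118) = -10*(-32) = 320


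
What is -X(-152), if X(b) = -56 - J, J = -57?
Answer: -1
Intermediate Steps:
X(b) = 1 (X(b) = -56 - 1*(-57) = -56 + 57 = 1)
-X(-152) = -1*1 = -1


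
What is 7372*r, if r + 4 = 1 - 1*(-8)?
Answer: 36860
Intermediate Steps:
r = 5 (r = -4 + (1 - 1*(-8)) = -4 + (1 + 8) = -4 + 9 = 5)
7372*r = 7372*5 = 36860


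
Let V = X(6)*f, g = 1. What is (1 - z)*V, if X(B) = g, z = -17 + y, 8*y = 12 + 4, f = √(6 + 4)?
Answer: 16*√10 ≈ 50.596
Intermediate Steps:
f = √10 ≈ 3.1623
y = 2 (y = (12 + 4)/8 = (⅛)*16 = 2)
z = -15 (z = -17 + 2 = -15)
X(B) = 1
V = √10 (V = 1*√10 = √10 ≈ 3.1623)
(1 - z)*V = (1 - 1*(-15))*√10 = (1 + 15)*√10 = 16*√10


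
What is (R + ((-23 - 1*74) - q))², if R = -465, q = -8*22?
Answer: 148996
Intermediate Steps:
q = -176
(R + ((-23 - 1*74) - q))² = (-465 + ((-23 - 1*74) - 1*(-176)))² = (-465 + ((-23 - 74) + 176))² = (-465 + (-97 + 176))² = (-465 + 79)² = (-386)² = 148996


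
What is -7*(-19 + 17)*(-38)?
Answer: -532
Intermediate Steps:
-7*(-19 + 17)*(-38) = -7*(-2)*(-38) = 14*(-38) = -532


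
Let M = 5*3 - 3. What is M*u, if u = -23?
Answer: -276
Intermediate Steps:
M = 12 (M = 15 - 3 = 12)
M*u = 12*(-23) = -276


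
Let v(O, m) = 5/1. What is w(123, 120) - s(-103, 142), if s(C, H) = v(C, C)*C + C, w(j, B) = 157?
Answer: 775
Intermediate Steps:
v(O, m) = 5 (v(O, m) = 5*1 = 5)
s(C, H) = 6*C (s(C, H) = 5*C + C = 6*C)
w(123, 120) - s(-103, 142) = 157 - 6*(-103) = 157 - 1*(-618) = 157 + 618 = 775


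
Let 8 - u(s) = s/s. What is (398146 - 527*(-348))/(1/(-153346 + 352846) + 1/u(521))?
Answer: 116017629000/28501 ≈ 4.0707e+6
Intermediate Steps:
u(s) = 7 (u(s) = 8 - s/s = 8 - 1*1 = 8 - 1 = 7)
(398146 - 527*(-348))/(1/(-153346 + 352846) + 1/u(521)) = (398146 - 527*(-348))/(1/(-153346 + 352846) + 1/7) = (398146 + 183396)/(1/199500 + ⅐) = 581542/(1/199500 + ⅐) = 581542/(28501/199500) = 581542*(199500/28501) = 116017629000/28501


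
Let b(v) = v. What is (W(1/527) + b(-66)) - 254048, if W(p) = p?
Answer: -133918077/527 ≈ -2.5411e+5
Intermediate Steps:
(W(1/527) + b(-66)) - 254048 = (1/527 - 66) - 254048 = -34781/527 - 254048 = -133918077/527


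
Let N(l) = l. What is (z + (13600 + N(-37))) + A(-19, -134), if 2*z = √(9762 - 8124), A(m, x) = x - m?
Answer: 13448 + 3*√182/2 ≈ 13468.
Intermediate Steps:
z = 3*√182/2 (z = √(9762 - 8124)/2 = √1638/2 = (3*√182)/2 = 3*√182/2 ≈ 20.236)
(z + (13600 + N(-37))) + A(-19, -134) = (3*√182/2 + (13600 - 37)) + (-134 - 1*(-19)) = (3*√182/2 + 13563) + (-134 + 19) = (13563 + 3*√182/2) - 115 = 13448 + 3*√182/2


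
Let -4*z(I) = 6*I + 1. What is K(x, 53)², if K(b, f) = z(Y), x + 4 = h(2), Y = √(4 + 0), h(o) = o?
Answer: 169/16 ≈ 10.563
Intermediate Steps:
Y = 2 (Y = √4 = 2)
x = -2 (x = -4 + 2 = -2)
z(I) = -¼ - 3*I/2 (z(I) = -(6*I + 1)/4 = -(1 + 6*I)/4 = -¼ - 3*I/2)
K(b, f) = -13/4 (K(b, f) = -¼ - 3/2*2 = -¼ - 3 = -13/4)
K(x, 53)² = (-13/4)² = 169/16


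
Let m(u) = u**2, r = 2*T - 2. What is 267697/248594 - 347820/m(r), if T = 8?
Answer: -21603374117/12181106 ≈ -1773.5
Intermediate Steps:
r = 14 (r = 2*8 - 2 = 16 - 2 = 14)
267697/248594 - 347820/m(r) = 267697/248594 - 347820/(14**2) = 267697*(1/248594) - 347820/196 = 267697/248594 - 347820*1/196 = 267697/248594 - 86955/49 = -21603374117/12181106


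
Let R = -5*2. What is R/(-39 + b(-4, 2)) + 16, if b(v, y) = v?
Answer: 698/43 ≈ 16.233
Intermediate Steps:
R = -10
R/(-39 + b(-4, 2)) + 16 = -10/(-39 - 4) + 16 = -10/(-43) + 16 = -10*(-1/43) + 16 = 10/43 + 16 = 698/43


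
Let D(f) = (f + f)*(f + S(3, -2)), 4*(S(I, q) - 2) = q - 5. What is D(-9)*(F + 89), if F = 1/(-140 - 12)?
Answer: 4261005/304 ≈ 14016.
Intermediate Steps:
S(I, q) = ¾ + q/4 (S(I, q) = 2 + (q - 5)/4 = 2 + (-5 + q)/4 = 2 + (-5/4 + q/4) = ¾ + q/4)
F = -1/152 (F = 1/(-152) = -1/152 ≈ -0.0065789)
D(f) = 2*f*(¼ + f) (D(f) = (f + f)*(f + (¾ + (¼)*(-2))) = (2*f)*(f + (¾ - ½)) = (2*f)*(f + ¼) = (2*f)*(¼ + f) = 2*f*(¼ + f))
D(-9)*(F + 89) = ((½)*(-9)*(1 + 4*(-9)))*(-1/152 + 89) = ((½)*(-9)*(1 - 36))*(13527/152) = ((½)*(-9)*(-35))*(13527/152) = (315/2)*(13527/152) = 4261005/304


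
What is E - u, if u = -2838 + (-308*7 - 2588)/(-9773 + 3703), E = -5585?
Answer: -8339517/3035 ≈ -2747.8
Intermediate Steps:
u = -8610958/3035 (u = -2838 + (-2156 - 2588)/(-6070) = -2838 - 4744*(-1/6070) = -2838 + 2372/3035 = -8610958/3035 ≈ -2837.2)
E - u = -5585 - 1*(-8610958/3035) = -5585 + 8610958/3035 = -8339517/3035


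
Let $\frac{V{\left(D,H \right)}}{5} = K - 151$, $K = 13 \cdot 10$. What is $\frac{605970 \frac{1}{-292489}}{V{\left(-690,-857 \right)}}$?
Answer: $\frac{40398}{2047423} \approx 0.019731$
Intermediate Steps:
$K = 130$
$V{\left(D,H \right)} = -105$ ($V{\left(D,H \right)} = 5 \left(130 - 151\right) = 5 \left(-21\right) = -105$)
$\frac{605970 \frac{1}{-292489}}{V{\left(-690,-857 \right)}} = \frac{605970 \frac{1}{-292489}}{-105} = 605970 \left(- \frac{1}{292489}\right) \left(- \frac{1}{105}\right) = \left(- \frac{605970}{292489}\right) \left(- \frac{1}{105}\right) = \frac{40398}{2047423}$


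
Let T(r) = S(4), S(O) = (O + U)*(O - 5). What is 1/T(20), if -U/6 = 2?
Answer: ⅛ ≈ 0.12500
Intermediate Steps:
U = -12 (U = -6*2 = -12)
S(O) = (-12 + O)*(-5 + O) (S(O) = (O - 12)*(O - 5) = (-12 + O)*(-5 + O))
T(r) = 8 (T(r) = 60 + 4² - 17*4 = 60 + 16 - 68 = 8)
1/T(20) = 1/8 = ⅛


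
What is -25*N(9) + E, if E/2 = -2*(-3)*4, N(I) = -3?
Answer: 123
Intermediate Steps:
E = 48 (E = 2*(-2*(-3)*4) = 2*(6*4) = 2*24 = 48)
-25*N(9) + E = -25*(-3) + 48 = 75 + 48 = 123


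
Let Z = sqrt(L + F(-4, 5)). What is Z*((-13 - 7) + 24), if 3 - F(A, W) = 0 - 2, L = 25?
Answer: 4*sqrt(30) ≈ 21.909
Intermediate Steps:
F(A, W) = 5 (F(A, W) = 3 - (0 - 2) = 3 - 1*(-2) = 3 + 2 = 5)
Z = sqrt(30) (Z = sqrt(25 + 5) = sqrt(30) ≈ 5.4772)
Z*((-13 - 7) + 24) = sqrt(30)*((-13 - 7) + 24) = sqrt(30)*(-20 + 24) = sqrt(30)*4 = 4*sqrt(30)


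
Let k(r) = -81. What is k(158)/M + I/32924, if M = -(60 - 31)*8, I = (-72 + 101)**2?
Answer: 715489/1909592 ≈ 0.37468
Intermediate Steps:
I = 841 (I = 29**2 = 841)
M = -232 (M = -29*8 = -1*232 = -232)
k(158)/M + I/32924 = -81/(-232) + 841/32924 = -81*(-1/232) + 841*(1/32924) = 81/232 + 841/32924 = 715489/1909592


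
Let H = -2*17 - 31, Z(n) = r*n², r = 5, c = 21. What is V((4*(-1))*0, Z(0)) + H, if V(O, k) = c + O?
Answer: -44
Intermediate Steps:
Z(n) = 5*n²
V(O, k) = 21 + O
H = -65 (H = -34 - 31 = -65)
V((4*(-1))*0, Z(0)) + H = (21 + (4*(-1))*0) - 65 = (21 - 4*0) - 65 = (21 + 0) - 65 = 21 - 65 = -44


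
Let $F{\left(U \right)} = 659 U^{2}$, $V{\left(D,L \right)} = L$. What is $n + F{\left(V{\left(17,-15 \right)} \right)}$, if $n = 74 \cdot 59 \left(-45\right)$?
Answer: $-48195$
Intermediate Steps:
$n = -196470$ ($n = 4366 \left(-45\right) = -196470$)
$n + F{\left(V{\left(17,-15 \right)} \right)} = -196470 + 659 \left(-15\right)^{2} = -196470 + 659 \cdot 225 = -196470 + 148275 = -48195$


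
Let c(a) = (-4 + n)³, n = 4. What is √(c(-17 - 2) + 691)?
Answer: √691 ≈ 26.287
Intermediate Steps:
c(a) = 0 (c(a) = (-4 + 4)³ = 0³ = 0)
√(c(-17 - 2) + 691) = √(0 + 691) = √691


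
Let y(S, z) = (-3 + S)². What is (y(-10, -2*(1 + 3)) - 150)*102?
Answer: 1938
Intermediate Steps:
(y(-10, -2*(1 + 3)) - 150)*102 = ((-3 - 10)² - 150)*102 = ((-13)² - 150)*102 = (169 - 150)*102 = 19*102 = 1938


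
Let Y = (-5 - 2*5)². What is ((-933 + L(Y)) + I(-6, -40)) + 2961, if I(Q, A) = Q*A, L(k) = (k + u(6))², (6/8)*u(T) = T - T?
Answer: 52893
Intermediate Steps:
u(T) = 0 (u(T) = 4*(T - T)/3 = (4/3)*0 = 0)
Y = 225 (Y = (-5 - 10)² = (-15)² = 225)
L(k) = k² (L(k) = (k + 0)² = k²)
I(Q, A) = A*Q
((-933 + L(Y)) + I(-6, -40)) + 2961 = ((-933 + 225²) - 40*(-6)) + 2961 = ((-933 + 50625) + 240) + 2961 = (49692 + 240) + 2961 = 49932 + 2961 = 52893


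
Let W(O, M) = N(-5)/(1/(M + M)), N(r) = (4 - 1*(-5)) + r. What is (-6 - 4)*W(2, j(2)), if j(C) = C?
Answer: -160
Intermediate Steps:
N(r) = 9 + r (N(r) = (4 + 5) + r = 9 + r)
W(O, M) = 8*M (W(O, M) = (9 - 5)/(1/(M + M)) = 4/(1/(2*M)) = 4/((1/(2*M))) = 4*(2*M) = 8*M)
(-6 - 4)*W(2, j(2)) = (-6 - 4)*(8*2) = -10*16 = -160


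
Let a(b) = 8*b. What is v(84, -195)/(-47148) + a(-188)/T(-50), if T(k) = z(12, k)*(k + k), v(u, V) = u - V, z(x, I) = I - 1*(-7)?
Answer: -6009191/16894700 ≈ -0.35568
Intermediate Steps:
z(x, I) = 7 + I (z(x, I) = I + 7 = 7 + I)
T(k) = 2*k*(7 + k) (T(k) = (7 + k)*(k + k) = (7 + k)*(2*k) = 2*k*(7 + k))
v(84, -195)/(-47148) + a(-188)/T(-50) = (84 - 1*(-195))/(-47148) + (8*(-188))/((2*(-50)*(7 - 50))) = (84 + 195)*(-1/47148) - 1504/(2*(-50)*(-43)) = 279*(-1/47148) - 1504/4300 = -93/15716 - 1504*1/4300 = -93/15716 - 376/1075 = -6009191/16894700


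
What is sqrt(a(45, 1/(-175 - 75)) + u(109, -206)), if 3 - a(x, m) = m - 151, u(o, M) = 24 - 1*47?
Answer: 3*sqrt(36390)/50 ≈ 11.446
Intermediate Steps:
u(o, M) = -23 (u(o, M) = 24 - 47 = -23)
a(x, m) = 154 - m (a(x, m) = 3 - (m - 151) = 3 - (-151 + m) = 3 + (151 - m) = 154 - m)
sqrt(a(45, 1/(-175 - 75)) + u(109, -206)) = sqrt((154 - 1/(-175 - 75)) - 23) = sqrt((154 - 1/(-250)) - 23) = sqrt((154 - 1*(-1/250)) - 23) = sqrt((154 + 1/250) - 23) = sqrt(38501/250 - 23) = sqrt(32751/250) = 3*sqrt(36390)/50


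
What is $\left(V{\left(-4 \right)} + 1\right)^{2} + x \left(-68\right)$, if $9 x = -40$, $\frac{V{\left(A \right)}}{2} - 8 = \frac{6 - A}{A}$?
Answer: $\frac{4016}{9} \approx 446.22$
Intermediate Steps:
$V{\left(A \right)} = 16 + \frac{2 \left(6 - A\right)}{A}$ ($V{\left(A \right)} = 16 + 2 \frac{6 - A}{A} = 16 + \frac{2 \left(6 - A\right)}{A}$)
$x = - \frac{40}{9}$ ($x = \frac{1}{9} \left(-40\right) = - \frac{40}{9} \approx -4.4444$)
$\left(V{\left(-4 \right)} + 1\right)^{2} + x \left(-68\right) = \left(\left(14 + \frac{12}{-4}\right) + 1\right)^{2} - - \frac{2720}{9} = \left(\left(14 + 12 \left(- \frac{1}{4}\right)\right) + 1\right)^{2} + \frac{2720}{9} = \left(\left(14 - 3\right) + 1\right)^{2} + \frac{2720}{9} = \left(11 + 1\right)^{2} + \frac{2720}{9} = 12^{2} + \frac{2720}{9} = 144 + \frac{2720}{9} = \frac{4016}{9}$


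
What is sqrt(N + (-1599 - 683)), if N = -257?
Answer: I*sqrt(2539) ≈ 50.388*I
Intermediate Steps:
sqrt(N + (-1599 - 683)) = sqrt(-257 + (-1599 - 683)) = sqrt(-257 - 2282) = sqrt(-2539) = I*sqrt(2539)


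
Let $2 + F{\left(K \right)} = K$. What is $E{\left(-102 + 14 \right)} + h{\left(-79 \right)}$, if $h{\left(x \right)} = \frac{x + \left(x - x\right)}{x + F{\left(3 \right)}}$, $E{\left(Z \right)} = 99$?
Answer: $\frac{7801}{78} \approx 100.01$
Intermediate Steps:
$F{\left(K \right)} = -2 + K$
$h{\left(x \right)} = \frac{x}{1 + x}$ ($h{\left(x \right)} = \frac{x + \left(x - x\right)}{x + \left(-2 + 3\right)} = \frac{x + 0}{x + 1} = \frac{x}{1 + x}$)
$E{\left(-102 + 14 \right)} + h{\left(-79 \right)} = 99 - \frac{79}{1 - 79} = 99 - \frac{79}{-78} = 99 - - \frac{79}{78} = 99 + \frac{79}{78} = \frac{7801}{78}$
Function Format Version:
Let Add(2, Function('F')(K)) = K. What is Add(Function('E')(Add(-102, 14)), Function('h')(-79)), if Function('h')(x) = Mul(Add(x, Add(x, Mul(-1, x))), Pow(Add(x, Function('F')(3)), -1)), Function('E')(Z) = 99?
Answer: Rational(7801, 78) ≈ 100.01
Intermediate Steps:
Function('F')(K) = Add(-2, K)
Function('h')(x) = Mul(x, Pow(Add(1, x), -1)) (Function('h')(x) = Mul(Add(x, Add(x, Mul(-1, x))), Pow(Add(x, Add(-2, 3)), -1)) = Mul(Add(x, 0), Pow(Add(x, 1), -1)) = Mul(x, Pow(Add(1, x), -1)))
Add(Function('E')(Add(-102, 14)), Function('h')(-79)) = Add(99, Mul(-79, Pow(Add(1, -79), -1))) = Add(99, Mul(-79, Pow(-78, -1))) = Add(99, Mul(-79, Rational(-1, 78))) = Add(99, Rational(79, 78)) = Rational(7801, 78)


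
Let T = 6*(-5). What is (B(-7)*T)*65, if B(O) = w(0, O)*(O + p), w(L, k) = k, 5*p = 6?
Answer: -79170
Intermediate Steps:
p = 6/5 (p = (1/5)*6 = 6/5 ≈ 1.2000)
T = -30
B(O) = O*(6/5 + O) (B(O) = O*(O + 6/5) = O*(6/5 + O))
(B(-7)*T)*65 = (((1/5)*(-7)*(6 + 5*(-7)))*(-30))*65 = (((1/5)*(-7)*(6 - 35))*(-30))*65 = (((1/5)*(-7)*(-29))*(-30))*65 = ((203/5)*(-30))*65 = -1218*65 = -79170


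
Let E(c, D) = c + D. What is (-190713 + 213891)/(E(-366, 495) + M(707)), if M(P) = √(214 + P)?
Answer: 498327/2620 - 3863*√921/2620 ≈ 145.46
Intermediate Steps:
E(c, D) = D + c
(-190713 + 213891)/(E(-366, 495) + M(707)) = (-190713 + 213891)/((495 - 366) + √(214 + 707)) = 23178/(129 + √921)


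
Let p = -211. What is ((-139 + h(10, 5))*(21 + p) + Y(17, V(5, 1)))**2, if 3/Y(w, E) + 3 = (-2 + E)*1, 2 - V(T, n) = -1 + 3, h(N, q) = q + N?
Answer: 13876133209/25 ≈ 5.5504e+8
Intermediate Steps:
h(N, q) = N + q
V(T, n) = 0 (V(T, n) = 2 - (-1 + 3) = 2 - 1*2 = 2 - 2 = 0)
Y(w, E) = 3/(-5 + E) (Y(w, E) = 3/(-3 + (-2 + E)*1) = 3/(-3 + (-2 + E)) = 3/(-5 + E))
((-139 + h(10, 5))*(21 + p) + Y(17, V(5, 1)))**2 = ((-139 + (10 + 5))*(21 - 211) + 3/(-5 + 0))**2 = ((-139 + 15)*(-190) + 3/(-5))**2 = (-124*(-190) + 3*(-1/5))**2 = (23560 - 3/5)**2 = (117797/5)**2 = 13876133209/25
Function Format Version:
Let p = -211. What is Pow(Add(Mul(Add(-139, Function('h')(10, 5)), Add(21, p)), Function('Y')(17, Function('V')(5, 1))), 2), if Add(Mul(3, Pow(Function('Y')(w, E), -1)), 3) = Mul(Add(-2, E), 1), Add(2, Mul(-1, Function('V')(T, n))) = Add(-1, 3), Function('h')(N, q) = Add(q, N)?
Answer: Rational(13876133209, 25) ≈ 5.5504e+8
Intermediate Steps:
Function('h')(N, q) = Add(N, q)
Function('V')(T, n) = 0 (Function('V')(T, n) = Add(2, Mul(-1, Add(-1, 3))) = Add(2, Mul(-1, 2)) = Add(2, -2) = 0)
Function('Y')(w, E) = Mul(3, Pow(Add(-5, E), -1)) (Function('Y')(w, E) = Mul(3, Pow(Add(-3, Mul(Add(-2, E), 1)), -1)) = Mul(3, Pow(Add(-3, Add(-2, E)), -1)) = Mul(3, Pow(Add(-5, E), -1)))
Pow(Add(Mul(Add(-139, Function('h')(10, 5)), Add(21, p)), Function('Y')(17, Function('V')(5, 1))), 2) = Pow(Add(Mul(Add(-139, Add(10, 5)), Add(21, -211)), Mul(3, Pow(Add(-5, 0), -1))), 2) = Pow(Add(Mul(Add(-139, 15), -190), Mul(3, Pow(-5, -1))), 2) = Pow(Add(Mul(-124, -190), Mul(3, Rational(-1, 5))), 2) = Pow(Add(23560, Rational(-3, 5)), 2) = Pow(Rational(117797, 5), 2) = Rational(13876133209, 25)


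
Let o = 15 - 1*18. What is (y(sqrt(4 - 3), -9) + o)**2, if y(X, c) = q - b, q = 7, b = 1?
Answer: 9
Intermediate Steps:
y(X, c) = 6 (y(X, c) = 7 - 1*1 = 7 - 1 = 6)
o = -3 (o = 15 - 18 = -3)
(y(sqrt(4 - 3), -9) + o)**2 = (6 - 3)**2 = 3**2 = 9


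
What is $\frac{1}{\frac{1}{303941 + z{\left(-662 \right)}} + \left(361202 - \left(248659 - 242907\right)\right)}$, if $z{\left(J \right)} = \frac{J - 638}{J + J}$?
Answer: $\frac{100604796}{35759974738531} \approx 2.8133 \cdot 10^{-6}$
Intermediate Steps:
$z{\left(J \right)} = \frac{-638 + J}{2 J}$
$\frac{1}{\frac{1}{303941 + z{\left(-662 \right)}} + \left(361202 - \left(248659 - 242907\right)\right)} = \frac{1}{\frac{1}{303941 + \frac{-638 - 662}{2 \left(-662\right)}} + \left(361202 - \left(248659 - 242907\right)\right)} = \frac{1}{\frac{1}{303941 + \frac{1}{2} \left(- \frac{1}{662}\right) \left(-1300\right)} + \left(361202 - 5752\right)} = \frac{1}{\frac{1}{303941 + \frac{325}{331}} + \left(361202 - 5752\right)} = \frac{1}{\frac{1}{\frac{100604796}{331}} + 355450} = \frac{1}{\frac{331}{100604796} + 355450} = \frac{1}{\frac{35759974738531}{100604796}} = \frac{100604796}{35759974738531}$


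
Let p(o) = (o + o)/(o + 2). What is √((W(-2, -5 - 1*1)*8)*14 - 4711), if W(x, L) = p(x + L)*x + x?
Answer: I*√49791/3 ≈ 74.38*I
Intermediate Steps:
p(o) = 2*o/(2 + o) (p(o) = (2*o)/(2 + o) = 2*o/(2 + o))
W(x, L) = x + 2*x*(L + x)/(2 + L + x) (W(x, L) = (2*(x + L)/(2 + (x + L)))*x + x = (2*(L + x)/(2 + (L + x)))*x + x = (2*(L + x)/(2 + L + x))*x + x = 2*x*(L + x)/(2 + L + x) + x = x + 2*x*(L + x)/(2 + L + x))
√((W(-2, -5 - 1*1)*8)*14 - 4711) = √((-2*(2 + 3*(-5 - 1*1) + 3*(-2))/(2 + (-5 - 1*1) - 2)*8)*14 - 4711) = √((-2*(2 + 3*(-5 - 1) - 6)/(2 + (-5 - 1) - 2)*8)*14 - 4711) = √((-2*(2 + 3*(-6) - 6)/(2 - 6 - 2)*8)*14 - 4711) = √((-2*(2 - 18 - 6)/(-6)*8)*14 - 4711) = √((-2*(-⅙)*(-22)*8)*14 - 4711) = √(-22/3*8*14 - 4711) = √(-176/3*14 - 4711) = √(-2464/3 - 4711) = √(-16597/3) = I*√49791/3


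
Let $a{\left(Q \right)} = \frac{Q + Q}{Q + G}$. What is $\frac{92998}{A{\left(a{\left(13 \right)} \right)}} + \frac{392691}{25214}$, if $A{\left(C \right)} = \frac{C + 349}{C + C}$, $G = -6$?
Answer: $\frac{122901835823}{62253366} \approx 1974.2$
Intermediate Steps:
$a{\left(Q \right)} = \frac{2 Q}{-6 + Q}$ ($a{\left(Q \right)} = \frac{Q + Q}{Q - 6} = \frac{2 Q}{-6 + Q}$)
$A{\left(C \right)} = \frac{349 + C}{2 C}$
$\frac{92998}{A{\left(a{\left(13 \right)} \right)}} + \frac{392691}{25214} = \frac{92998}{\frac{1}{2} \frac{1}{2 \cdot 13 \frac{1}{-6 + 13}} \left(349 + 2 \cdot 13 \frac{1}{-6 + 13}\right)} + \frac{392691}{25214} = \frac{92998}{\frac{1}{2} \frac{1}{2 \cdot 13 \cdot \frac{1}{7}} \left(349 + 2 \cdot 13 \cdot \frac{1}{7}\right)} + 392691 \cdot \frac{1}{25214} = \frac{92998}{\frac{1}{2} \frac{1}{2 \cdot 13 \cdot \frac{1}{7}} \left(349 + 2 \cdot 13 \cdot \frac{1}{7}\right)} + \frac{392691}{25214} = \frac{92998}{\frac{1}{2} \frac{1}{\frac{26}{7}} \left(349 + \frac{26}{7}\right)} + \frac{392691}{25214} = \frac{92998}{\frac{1}{2} \cdot \frac{7}{26} \cdot \frac{2469}{7}} + \frac{392691}{25214} = \frac{92998}{\frac{2469}{52}} + \frac{392691}{25214} = 92998 \cdot \frac{52}{2469} + \frac{392691}{25214} = \frac{4835896}{2469} + \frac{392691}{25214} = \frac{122901835823}{62253366}$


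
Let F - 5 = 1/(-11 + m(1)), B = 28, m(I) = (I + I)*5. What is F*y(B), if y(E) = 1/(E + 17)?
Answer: 4/45 ≈ 0.088889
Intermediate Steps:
m(I) = 10*I (m(I) = (2*I)*5 = 10*I)
F = 4 (F = 5 + 1/(-11 + 10*1) = 5 + 1/(-11 + 10) = 5 + 1/(-1) = 5 - 1 = 4)
y(E) = 1/(17 + E)
F*y(B) = 4/(17 + 28) = 4/45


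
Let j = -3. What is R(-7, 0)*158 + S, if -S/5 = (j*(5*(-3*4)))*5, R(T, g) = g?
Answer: -4500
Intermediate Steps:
S = -4500 (S = -5*(-15*(-3*4))*5 = -5*(-15*(-12))*5 = -5*(-3*(-60))*5 = -900*5 = -5*900 = -4500)
R(-7, 0)*158 + S = 0*158 - 4500 = 0 - 4500 = -4500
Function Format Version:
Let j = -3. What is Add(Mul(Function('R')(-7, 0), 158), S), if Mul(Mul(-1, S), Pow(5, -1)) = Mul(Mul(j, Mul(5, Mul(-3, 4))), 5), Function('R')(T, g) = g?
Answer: -4500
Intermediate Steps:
S = -4500 (S = Mul(-5, Mul(Mul(-3, Mul(5, Mul(-3, 4))), 5)) = Mul(-5, Mul(Mul(-3, Mul(5, -12)), 5)) = Mul(-5, Mul(Mul(-3, -60), 5)) = Mul(-5, Mul(180, 5)) = Mul(-5, 900) = -4500)
Add(Mul(Function('R')(-7, 0), 158), S) = Add(Mul(0, 158), -4500) = Add(0, -4500) = -4500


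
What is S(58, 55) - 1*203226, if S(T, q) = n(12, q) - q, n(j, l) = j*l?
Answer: -202621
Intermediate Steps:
S(T, q) = 11*q (S(T, q) = 12*q - q = 11*q)
S(58, 55) - 1*203226 = 11*55 - 1*203226 = 605 - 203226 = -202621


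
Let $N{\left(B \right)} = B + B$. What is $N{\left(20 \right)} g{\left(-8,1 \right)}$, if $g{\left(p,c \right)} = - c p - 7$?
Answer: $40$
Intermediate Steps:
$N{\left(B \right)} = 2 B$
$g{\left(p,c \right)} = -7 - c p$ ($g{\left(p,c \right)} = - c p - 7 = -7 - c p$)
$N{\left(20 \right)} g{\left(-8,1 \right)} = 2 \cdot 20 \left(-7 - 1 \left(-8\right)\right) = 40 \left(-7 + 8\right) = 40 \cdot 1 = 40$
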